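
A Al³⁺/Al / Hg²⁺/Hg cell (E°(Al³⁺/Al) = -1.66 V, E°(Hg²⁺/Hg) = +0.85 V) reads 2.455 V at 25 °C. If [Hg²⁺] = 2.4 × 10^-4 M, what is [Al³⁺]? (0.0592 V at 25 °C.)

From the Nernst equation, log Q = n(E° − E)/0.0592 = 6(2.51 − 2.455)/0.0592 = 5.574, so Q = 3.75 × 10^5.
With Q = [Al³⁺]^2/[Hg²⁺]^3 and the known concentrations, [Al³⁺]^2 in the numerator gives [Al³⁺] = 0.0023 M.

0.0023 M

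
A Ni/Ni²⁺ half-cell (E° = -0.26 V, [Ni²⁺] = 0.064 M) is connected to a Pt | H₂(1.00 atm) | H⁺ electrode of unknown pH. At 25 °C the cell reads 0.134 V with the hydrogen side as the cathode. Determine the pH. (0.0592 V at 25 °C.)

E°_cell = 0.26 V and n = 2.
log Q = n(E° − E)/0.0592 = 2×(0.26 − 0.134)/0.0592 = 4.257.
With Q = [Ni²⁺]·P(H₂) / [H⁺]^2, solving for [H⁺] gives log[H⁺] = -2.725, so pH = 2.73.

pH = 2.73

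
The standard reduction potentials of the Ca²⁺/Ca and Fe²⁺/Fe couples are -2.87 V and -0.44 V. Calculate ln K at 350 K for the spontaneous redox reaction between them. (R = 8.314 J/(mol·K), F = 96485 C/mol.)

ln K = 161.1

E°_cell = -0.44 − (-2.87) = 2.43 V, with n = 2 electrons transferred.
At equilibrium E = 0, so the Nernst equation gives ln K = nFE°/RT = (2)(96485)(2.43)/((8.314)(350)) = 161.15.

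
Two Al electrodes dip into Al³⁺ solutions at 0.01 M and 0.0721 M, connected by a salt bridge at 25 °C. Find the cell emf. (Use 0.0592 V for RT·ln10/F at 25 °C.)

0.017 V

Both half-cells are Al³⁺/Al, so E°_cell = 0. The concentrated side is the cathode; the cell reaction moves Al³⁺ from high to low concentration with n = 3.
Q = [Al³⁺]_dilute/[Al³⁺]_conc = 0.01/0.0721 = 0.139.
E = 0 − (0.0592/3) log Q = −(0.0592/3)(-0.858) = 0.0169 V.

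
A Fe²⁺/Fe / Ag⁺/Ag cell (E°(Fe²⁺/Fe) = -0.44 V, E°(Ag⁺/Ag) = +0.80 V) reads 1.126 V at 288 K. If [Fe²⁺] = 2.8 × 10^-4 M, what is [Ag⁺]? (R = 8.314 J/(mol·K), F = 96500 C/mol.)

1.7 × 10^-4 M

From the Nernst equation, ln Q = nF(E° − E)/RT = 2×96500×(1.24 − 1.126)/(8.314×288) = 9.189, so Q = 9790.
With Q = [Fe²⁺]/[Ag⁺]^2 and the known concentrations, [Ag⁺]^2 in the denominator gives [Ag⁺] = 1.7 × 10^-4 M.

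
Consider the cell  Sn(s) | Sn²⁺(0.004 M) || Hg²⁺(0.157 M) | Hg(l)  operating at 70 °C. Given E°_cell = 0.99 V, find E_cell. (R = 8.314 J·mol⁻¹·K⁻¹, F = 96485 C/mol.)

Balancing electrons gives n = 2; the reaction quotient is Q = [Sn²⁺]/[Hg²⁺] = 0.0255.
E = E° − (RT/nF) ln Q = 0.99 − (8.314×343)/(2×96485) × (-3.670) = 0.990 + 0.054 = 1.044 V.

1.04 V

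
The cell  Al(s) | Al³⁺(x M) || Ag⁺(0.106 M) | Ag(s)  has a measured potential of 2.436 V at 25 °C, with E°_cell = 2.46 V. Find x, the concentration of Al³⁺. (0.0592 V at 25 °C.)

0.02 M

From the Nernst equation, log Q = n(E° − E)/0.0592 = 3(2.46 − 2.436)/0.0592 = 1.216, so Q = 16.5.
With Q = [Al³⁺]/[Ag⁺]^3 and the known concentrations, [Al³⁺] in the numerator gives [Al³⁺] = 0.02 M.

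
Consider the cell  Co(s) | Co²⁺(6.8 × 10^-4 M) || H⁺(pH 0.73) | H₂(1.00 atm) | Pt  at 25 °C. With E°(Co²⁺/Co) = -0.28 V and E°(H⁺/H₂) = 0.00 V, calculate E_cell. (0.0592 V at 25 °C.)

0.33 V

The hydrogen couple is the cathode, so E°_cell = 0.28 V; n = 2.
[H⁺] = 10^(−0.73) = 0.19 M, and Q = [Co²⁺]·P(H₂) / [H⁺]^2 = 0.0196.
E = E° − (0.0592/2) log Q = 0.28 − (0.0592/2)(-1.707) = 0.331 V.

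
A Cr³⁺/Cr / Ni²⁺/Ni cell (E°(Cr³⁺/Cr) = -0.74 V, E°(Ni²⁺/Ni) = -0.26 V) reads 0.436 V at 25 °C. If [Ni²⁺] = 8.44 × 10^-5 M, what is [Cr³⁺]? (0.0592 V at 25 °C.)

From the Nernst equation, log Q = n(E° − E)/0.0592 = 6(0.48 − 0.436)/0.0592 = 4.459, so Q = 2.88 × 10^4.
With Q = [Cr³⁺]^2/[Ni²⁺]^3 and the known concentrations, [Cr³⁺]^2 in the numerator gives [Cr³⁺] = 1.3 × 10^-4 M.

1.3 × 10^-4 M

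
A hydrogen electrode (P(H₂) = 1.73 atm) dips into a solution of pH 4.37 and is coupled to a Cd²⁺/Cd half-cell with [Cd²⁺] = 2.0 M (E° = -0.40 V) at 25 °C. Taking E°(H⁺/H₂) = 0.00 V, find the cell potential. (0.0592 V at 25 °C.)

0.13 V

The hydrogen couple is the cathode, so E°_cell = 0.40 V; n = 2.
[H⁺] = 10^(−4.37) = 4.3 × 10^-5 M, and Q = [Cd²⁺]·P(H₂) / [H⁺]^2 = 1.9 × 10^9.
E = E° − (0.0592/2) log Q = 0.40 − (0.0592/2)(9.279) = 0.125 V.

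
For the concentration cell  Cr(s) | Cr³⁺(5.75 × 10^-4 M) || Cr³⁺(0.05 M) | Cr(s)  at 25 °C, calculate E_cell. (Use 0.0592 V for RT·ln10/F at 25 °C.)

0.038 V

Both half-cells are Cr³⁺/Cr, so E°_cell = 0. The concentrated side is the cathode; the cell reaction moves Cr³⁺ from high to low concentration with n = 3.
Q = [Cr³⁺]_dilute/[Cr³⁺]_conc = 5.75 × 10^-4/0.05 = 0.0115.
E = 0 − (0.0592/3) log Q = −(0.0592/3)(-1.939) = 0.0383 V.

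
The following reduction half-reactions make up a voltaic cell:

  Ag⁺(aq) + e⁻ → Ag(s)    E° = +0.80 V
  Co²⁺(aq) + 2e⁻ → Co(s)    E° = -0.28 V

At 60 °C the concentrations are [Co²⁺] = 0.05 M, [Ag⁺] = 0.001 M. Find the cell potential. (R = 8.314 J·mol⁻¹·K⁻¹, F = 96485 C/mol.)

0.925 V

The Ag⁺/Ag couple has the higher reduction potential and acts as the cathode, so E°_cell = +0.80 − (-0.28) = 1.08 V.
Balancing electrons gives n = 2; the reaction quotient is Q = [Co²⁺]/[Ag⁺]^2 = 5 × 10^4.
E = E° − (RT/nF) ln Q = 1.08 − (8.314×333)/(2×96485) × (10.820) = 1.080 − 0.155 = 0.925 V.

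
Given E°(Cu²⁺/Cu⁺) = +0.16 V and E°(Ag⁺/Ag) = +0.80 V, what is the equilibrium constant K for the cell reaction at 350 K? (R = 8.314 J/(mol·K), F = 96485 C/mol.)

1.6 × 10^9

E°_cell = +0.80 − (+0.16) = 0.64 V, with n = 1 electron transferred.
At equilibrium E = 0, so the Nernst equation gives ln K = nFE°/RT = (1)(96485)(0.64)/((8.314)(350)) = 21.22.
K = e^21.22 = 1.6 × 10^9.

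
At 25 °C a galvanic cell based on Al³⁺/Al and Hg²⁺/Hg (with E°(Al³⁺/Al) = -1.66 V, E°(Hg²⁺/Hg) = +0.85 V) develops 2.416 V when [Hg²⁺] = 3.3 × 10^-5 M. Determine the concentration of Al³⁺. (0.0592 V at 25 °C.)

From the Nernst equation, log Q = n(E° − E)/0.0592 = 6(2.51 − 2.416)/0.0592 = 9.527, so Q = 3.37 × 10^9.
With Q = [Al³⁺]^2/[Hg²⁺]^3 and the known concentrations, [Al³⁺]^2 in the numerator gives [Al³⁺] = 0.011 M.

0.011 M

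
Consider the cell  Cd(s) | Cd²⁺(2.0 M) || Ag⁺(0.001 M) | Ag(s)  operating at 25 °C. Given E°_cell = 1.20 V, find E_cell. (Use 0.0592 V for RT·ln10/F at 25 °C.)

1.01 V

Balancing electrons gives n = 2; the reaction quotient is Q = [Cd²⁺]/[Ag⁺]^2 = 2 × 10^6.
At 25 °C, E = E° − (0.0592/n) log Q = 1.20 − (0.0592/2)(6.301) = 1.200 − 0.187 = 1.013 V.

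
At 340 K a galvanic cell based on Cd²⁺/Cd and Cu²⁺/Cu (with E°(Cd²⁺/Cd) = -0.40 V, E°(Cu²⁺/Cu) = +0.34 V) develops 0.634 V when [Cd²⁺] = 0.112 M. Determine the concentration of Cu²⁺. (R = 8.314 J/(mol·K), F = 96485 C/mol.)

From the Nernst equation, ln Q = nF(E° − E)/RT = 2×96485×(0.74 − 0.634)/(8.314×340) = 7.236, so Q = 1390.
With Q = [Cd²⁺]/[Cu²⁺] and the known concentrations, [Cu²⁺] in the denominator gives [Cu²⁺] = 8.1 × 10^-5 M.

8.1 × 10^-5 M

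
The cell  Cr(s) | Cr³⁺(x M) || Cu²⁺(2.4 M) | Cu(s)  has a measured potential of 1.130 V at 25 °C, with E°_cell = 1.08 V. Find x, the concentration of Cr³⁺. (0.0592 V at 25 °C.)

From the Nernst equation, log Q = n(E° − E)/0.0592 = 6(1.08 − 1.130)/0.0592 = -5.068, so Q = 8.56 × 10^-6.
With Q = [Cr³⁺]^2/[Cu²⁺]^3 and the known concentrations, [Cr³⁺]^2 in the numerator gives [Cr³⁺] = 0.011 M.

0.011 M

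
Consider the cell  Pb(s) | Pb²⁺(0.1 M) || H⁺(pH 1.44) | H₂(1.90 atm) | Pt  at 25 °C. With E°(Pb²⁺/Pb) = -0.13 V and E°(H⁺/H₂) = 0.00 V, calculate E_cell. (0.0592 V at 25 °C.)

0.066 V

The hydrogen couple is the cathode, so E°_cell = 0.13 V; n = 2.
[H⁺] = 10^(−1.44) = 0.036 M, and Q = [Pb²⁺]·P(H₂) / [H⁺]^2 = 144.
E = E° − (0.0592/2) log Q = 0.13 − (0.0592/2)(2.159) = 0.066 V.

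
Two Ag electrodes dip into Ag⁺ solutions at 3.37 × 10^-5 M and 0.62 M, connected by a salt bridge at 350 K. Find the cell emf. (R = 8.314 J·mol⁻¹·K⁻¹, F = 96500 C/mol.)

Both half-cells are Ag⁺/Ag, so E°_cell = 0. The concentrated side is the cathode; the cell reaction moves Ag⁺ from high to low concentration with n = 1.
Q = [Ag⁺]_dilute/[Ag⁺]_conc = 3.37 × 10^-5/0.62 = 5.44 × 10^-5.
E = 0 − (RT/nF) ln Q = −((8.314×350)/(1×96500))(-9.820) = 0.2961 V.

0.30 V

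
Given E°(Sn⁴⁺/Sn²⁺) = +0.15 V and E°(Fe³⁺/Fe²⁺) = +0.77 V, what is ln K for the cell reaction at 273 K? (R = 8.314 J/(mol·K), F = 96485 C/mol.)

E°_cell = +0.77 − (+0.15) = 0.62 V, with n = 2 electrons transferred.
At equilibrium E = 0, so the Nernst equation gives ln K = nFE°/RT = (2)(96485)(0.62)/((8.314)(273)) = 52.71.

ln K = 52.7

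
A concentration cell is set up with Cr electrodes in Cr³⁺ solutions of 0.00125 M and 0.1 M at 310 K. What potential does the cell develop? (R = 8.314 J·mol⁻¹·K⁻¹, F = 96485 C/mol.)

0.039 V

Both half-cells are Cr³⁺/Cr, so E°_cell = 0. The concentrated side is the cathode; the cell reaction moves Cr³⁺ from high to low concentration with n = 3.
Q = [Cr³⁺]_dilute/[Cr³⁺]_conc = 0.00125/0.1 = 0.0125.
E = 0 − (RT/nF) ln Q = −((8.314×310)/(3×96485))(-4.382) = 0.0390 V.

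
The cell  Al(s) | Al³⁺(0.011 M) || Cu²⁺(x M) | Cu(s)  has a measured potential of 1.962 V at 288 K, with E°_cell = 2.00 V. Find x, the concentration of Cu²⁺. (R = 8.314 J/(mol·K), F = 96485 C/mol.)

From the Nernst equation, ln Q = nF(E° − E)/RT = 6×96485×(2.00 − 1.962)/(8.314×288) = 9.187, so Q = 9770.
With Q = [Al³⁺]^2/[Cu²⁺]^3 and the known concentrations, [Cu²⁺]^3 in the denominator gives [Cu²⁺] = 0.0023 M.

0.0023 M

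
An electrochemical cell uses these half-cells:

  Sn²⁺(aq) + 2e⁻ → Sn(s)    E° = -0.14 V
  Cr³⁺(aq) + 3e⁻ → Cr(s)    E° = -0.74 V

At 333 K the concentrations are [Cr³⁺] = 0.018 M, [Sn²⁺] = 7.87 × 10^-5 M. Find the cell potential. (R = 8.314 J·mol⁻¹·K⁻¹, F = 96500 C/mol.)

The Sn²⁺/Sn couple has the higher reduction potential and acts as the cathode, so E°_cell = -0.14 − (-0.74) = 0.60 V.
Balancing electrons gives n = 6; the reaction quotient is Q = [Cr³⁺]^2/[Sn²⁺]^3 = 6.65 × 10^8.
E = E° − (RT/nF) ln Q = 0.60 − (8.314×333)/(6×96500) × (20.315) = 0.600 − 0.097 = 0.503 V.

0.503 V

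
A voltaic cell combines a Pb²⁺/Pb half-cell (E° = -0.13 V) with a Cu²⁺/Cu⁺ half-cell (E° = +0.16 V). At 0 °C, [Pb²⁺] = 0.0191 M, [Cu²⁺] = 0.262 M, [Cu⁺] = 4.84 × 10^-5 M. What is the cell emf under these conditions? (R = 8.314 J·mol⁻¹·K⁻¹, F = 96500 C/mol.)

0.539 V

The Cu²⁺/Cu⁺ couple has the higher reduction potential and acts as the cathode, so E°_cell = +0.16 − (-0.13) = 0.29 V.
Balancing electrons gives n = 2; the reaction quotient is Q = [Pb²⁺]·[Cu⁺]^2/[Cu²⁺]^2 = 6.52 × 10^-10.
E = E° − (RT/nF) ln Q = 0.29 − (8.314×273)/(2×96500) × (-21.151) = 0.290 + 0.249 = 0.539 V.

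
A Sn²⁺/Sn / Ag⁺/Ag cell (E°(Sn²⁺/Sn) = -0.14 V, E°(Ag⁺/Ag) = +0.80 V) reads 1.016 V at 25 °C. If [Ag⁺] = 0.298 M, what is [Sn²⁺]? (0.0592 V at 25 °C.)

2.4 × 10^-4 M

From the Nernst equation, log Q = n(E° − E)/0.0592 = 2(0.94 − 1.016)/0.0592 = -2.568, so Q = 0.00271.
With Q = [Sn²⁺]/[Ag⁺]^2 and the known concentrations, [Sn²⁺] in the numerator gives [Sn²⁺] = 2.4 × 10^-4 M.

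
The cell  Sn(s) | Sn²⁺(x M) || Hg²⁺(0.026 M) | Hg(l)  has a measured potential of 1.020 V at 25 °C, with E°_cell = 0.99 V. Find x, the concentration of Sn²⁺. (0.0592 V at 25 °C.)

From the Nernst equation, log Q = n(E° − E)/0.0592 = 2(0.99 − 1.020)/0.0592 = -1.014, so Q = 0.0969.
With Q = [Sn²⁺]/[Hg²⁺] and the known concentrations, [Sn²⁺] in the numerator gives [Sn²⁺] = 0.0025 M.

0.0025 M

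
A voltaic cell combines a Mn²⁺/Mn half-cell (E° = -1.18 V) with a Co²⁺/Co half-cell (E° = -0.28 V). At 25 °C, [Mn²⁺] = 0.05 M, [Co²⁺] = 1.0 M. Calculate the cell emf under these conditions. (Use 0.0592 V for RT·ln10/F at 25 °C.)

The Co²⁺/Co couple has the higher reduction potential and acts as the cathode, so E°_cell = -0.28 − (-1.18) = 0.90 V.
Balancing electrons gives n = 2; the reaction quotient is Q = [Mn²⁺]/[Co²⁺] = 0.0500.
At 25 °C, E = E° − (0.0592/n) log Q = 0.90 − (0.0592/2)(-1.301) = 0.900 + 0.039 = 0.939 V.

0.939 V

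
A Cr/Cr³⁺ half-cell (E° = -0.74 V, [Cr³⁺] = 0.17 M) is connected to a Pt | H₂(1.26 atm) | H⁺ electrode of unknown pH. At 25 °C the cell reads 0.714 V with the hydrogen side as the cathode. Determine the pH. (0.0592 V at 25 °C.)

E°_cell = 0.74 V and n = 6.
log Q = n(E° − E)/0.0592 = 6×(0.74 − 0.714)/0.0592 = 2.635.
With Q = [Cr³⁺]^2·P(H₂)^3 / [H⁺]^6, solving for [H⁺] gives log[H⁺] = -0.646, so pH = 0.65.

pH = 0.65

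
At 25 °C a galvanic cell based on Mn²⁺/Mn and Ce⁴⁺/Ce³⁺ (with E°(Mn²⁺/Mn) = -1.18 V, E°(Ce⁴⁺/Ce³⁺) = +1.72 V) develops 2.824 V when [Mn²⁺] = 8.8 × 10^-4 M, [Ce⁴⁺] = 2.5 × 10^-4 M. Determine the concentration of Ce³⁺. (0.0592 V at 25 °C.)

0.16 M

From the Nernst equation, log Q = n(E° − E)/0.0592 = 2(2.90 − 2.824)/0.0592 = 2.568, so Q = 369.
With Q = [Mn²⁺]·[Ce³⁺]^2/[Ce⁴⁺]^2 and the known concentrations, [Ce³⁺]^2 in the numerator gives [Ce³⁺] = 0.16 M.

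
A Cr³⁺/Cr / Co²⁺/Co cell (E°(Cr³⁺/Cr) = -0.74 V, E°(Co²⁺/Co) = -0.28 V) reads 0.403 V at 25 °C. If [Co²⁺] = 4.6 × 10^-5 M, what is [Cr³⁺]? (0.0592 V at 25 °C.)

2.4 × 10^-4 M

From the Nernst equation, log Q = n(E° − E)/0.0592 = 6(0.46 − 0.403)/0.0592 = 5.777, so Q = 5.98 × 10^5.
With Q = [Cr³⁺]^2/[Co²⁺]^3 and the known concentrations, [Cr³⁺]^2 in the numerator gives [Cr³⁺] = 2.4 × 10^-4 M.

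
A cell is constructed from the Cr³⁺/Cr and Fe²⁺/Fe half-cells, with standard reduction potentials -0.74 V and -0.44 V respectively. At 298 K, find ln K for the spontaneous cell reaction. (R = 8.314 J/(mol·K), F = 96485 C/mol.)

ln K = 70.1

E°_cell = -0.44 − (-0.74) = 0.30 V, with n = 6 electrons transferred.
At equilibrium E = 0, so the Nernst equation gives ln K = nFE°/RT = (6)(96485)(0.30)/((8.314)(298)) = 70.10.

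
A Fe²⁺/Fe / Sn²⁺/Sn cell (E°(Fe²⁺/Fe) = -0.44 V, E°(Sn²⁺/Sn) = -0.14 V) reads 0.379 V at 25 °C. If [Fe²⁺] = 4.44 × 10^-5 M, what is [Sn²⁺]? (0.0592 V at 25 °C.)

0.021 M

From the Nernst equation, log Q = n(E° − E)/0.0592 = 2(0.30 − 0.379)/0.0592 = -2.669, so Q = 0.00214.
With Q = [Fe²⁺]/[Sn²⁺] and the known concentrations, [Sn²⁺] in the denominator gives [Sn²⁺] = 0.021 M.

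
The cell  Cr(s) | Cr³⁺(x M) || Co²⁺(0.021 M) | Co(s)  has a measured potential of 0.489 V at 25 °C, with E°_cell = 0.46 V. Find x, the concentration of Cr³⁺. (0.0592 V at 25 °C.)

1 × 10^-4 M

From the Nernst equation, log Q = n(E° − E)/0.0592 = 6(0.46 − 0.489)/0.0592 = -2.939, so Q = 0.00115.
With Q = [Cr³⁺]^2/[Co²⁺]^3 and the known concentrations, [Cr³⁺]^2 in the numerator gives [Cr³⁺] = 1 × 10^-4 M.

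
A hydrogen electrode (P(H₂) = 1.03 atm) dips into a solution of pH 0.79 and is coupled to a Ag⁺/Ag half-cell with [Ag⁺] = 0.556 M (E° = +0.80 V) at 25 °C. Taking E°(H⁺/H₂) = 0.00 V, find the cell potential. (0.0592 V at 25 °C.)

The Ag⁺/Ag couple is the cathode, so E°_cell = 0.80 V; n = 2.
[H⁺] = 10^(−0.79) = 0.16 M, and Q = [H⁺]^2 / ([Ag⁺]^2·P(H₂)) = 0.0826.
E = E° − (0.0592/2) log Q = 0.80 − (0.0592/2)(-1.083) = 0.832 V.

0.83 V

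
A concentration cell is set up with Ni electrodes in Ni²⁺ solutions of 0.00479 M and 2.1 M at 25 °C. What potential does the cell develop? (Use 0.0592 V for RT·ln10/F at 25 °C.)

Both half-cells are Ni²⁺/Ni, so E°_cell = 0. The concentrated side is the cathode; the cell reaction moves Ni²⁺ from high to low concentration with n = 2.
Q = [Ni²⁺]_dilute/[Ni²⁺]_conc = 0.00479/2.1 = 0.00228.
E = 0 − (0.0592/2) log Q = −(0.0592/2)(-2.642) = 0.0782 V.

0.078 V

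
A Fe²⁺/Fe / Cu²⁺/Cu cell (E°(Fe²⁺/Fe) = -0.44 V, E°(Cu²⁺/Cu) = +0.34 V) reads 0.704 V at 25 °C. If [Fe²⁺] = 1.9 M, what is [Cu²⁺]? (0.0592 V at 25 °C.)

From the Nernst equation, log Q = n(E° − E)/0.0592 = 2(0.78 − 0.704)/0.0592 = 2.568, so Q = 369.
With Q = [Fe²⁺]/[Cu²⁺] and the known concentrations, [Cu²⁺] in the denominator gives [Cu²⁺] = 0.0051 M.

0.0051 M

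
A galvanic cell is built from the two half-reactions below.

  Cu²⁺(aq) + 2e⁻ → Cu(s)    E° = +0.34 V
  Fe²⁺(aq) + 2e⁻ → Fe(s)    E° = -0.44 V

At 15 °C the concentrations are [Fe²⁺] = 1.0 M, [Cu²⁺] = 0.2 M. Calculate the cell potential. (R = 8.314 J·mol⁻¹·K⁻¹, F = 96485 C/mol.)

0.760 V

The Cu²⁺/Cu couple has the higher reduction potential and acts as the cathode, so E°_cell = +0.34 − (-0.44) = 0.78 V.
Balancing electrons gives n = 2; the reaction quotient is Q = [Fe²⁺]/[Cu²⁺] = 5.00.
E = E° − (RT/nF) ln Q = 0.78 − (8.314×288)/(2×96485) × (1.609) = 0.780 − 0.020 = 0.760 V.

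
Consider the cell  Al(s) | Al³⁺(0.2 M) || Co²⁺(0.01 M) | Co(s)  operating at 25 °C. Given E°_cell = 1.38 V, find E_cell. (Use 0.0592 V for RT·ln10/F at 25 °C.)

Balancing electrons gives n = 6; the reaction quotient is Q = [Al³⁺]^2/[Co²⁺]^3 = 4 × 10^4.
At 25 °C, E = E° − (0.0592/n) log Q = 1.38 − (0.0592/6)(4.602) = 1.380 − 0.045 = 1.335 V.

1.33 V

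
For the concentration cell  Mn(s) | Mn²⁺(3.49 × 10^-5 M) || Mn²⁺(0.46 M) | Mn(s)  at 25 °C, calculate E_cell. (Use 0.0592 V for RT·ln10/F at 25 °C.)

Both half-cells are Mn²⁺/Mn, so E°_cell = 0. The concentrated side is the cathode; the cell reaction moves Mn²⁺ from high to low concentration with n = 2.
Q = [Mn²⁺]_dilute/[Mn²⁺]_conc = 3.49 × 10^-5/0.46 = 7.59 × 10^-5.
E = 0 − (0.0592/2) log Q = −(0.0592/2)(-4.120) = 0.1220 V.

0.12 V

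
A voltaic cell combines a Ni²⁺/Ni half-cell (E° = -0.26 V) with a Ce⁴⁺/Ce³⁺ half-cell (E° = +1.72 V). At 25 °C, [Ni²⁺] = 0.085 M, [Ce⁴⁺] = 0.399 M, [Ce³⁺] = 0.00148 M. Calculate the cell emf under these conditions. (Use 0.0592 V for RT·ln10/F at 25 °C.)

The Ce⁴⁺/Ce³⁺ couple has the higher reduction potential and acts as the cathode, so E°_cell = +1.72 − (-0.26) = 1.98 V.
Balancing electrons gives n = 2; the reaction quotient is Q = [Ni²⁺]·[Ce³⁺]^2/[Ce⁴⁺]^2 = 1.17 × 10^-6.
At 25 °C, E = E° − (0.0592/n) log Q = 1.98 − (0.0592/2)(-5.932) = 1.980 + 0.176 = 2.156 V.

2.16 V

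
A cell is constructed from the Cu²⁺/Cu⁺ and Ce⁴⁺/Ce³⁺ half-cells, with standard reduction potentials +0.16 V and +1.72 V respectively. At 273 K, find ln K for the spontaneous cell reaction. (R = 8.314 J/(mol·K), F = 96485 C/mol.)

E°_cell = +1.72 − (+0.16) = 1.56 V, with n = 1 electron transferred.
At equilibrium E = 0, so the Nernst equation gives ln K = nFE°/RT = (1)(96485)(1.56)/((8.314)(273)) = 66.31.

ln K = 66.3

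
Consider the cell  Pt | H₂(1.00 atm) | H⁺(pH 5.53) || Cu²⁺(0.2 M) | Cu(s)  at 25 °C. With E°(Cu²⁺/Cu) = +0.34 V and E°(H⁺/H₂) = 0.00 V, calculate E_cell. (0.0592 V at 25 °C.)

0.65 V

The Cu²⁺/Cu couple is the cathode, so E°_cell = 0.34 V; n = 2.
[H⁺] = 10^(−5.53) = 3 × 10^-6 M, and Q = [H⁺]^2 / ([Cu²⁺]·P(H₂)) = 4.35 × 10^-11.
E = E° − (0.0592/2) log Q = 0.34 − (0.0592/2)(-10.361) = 0.647 V.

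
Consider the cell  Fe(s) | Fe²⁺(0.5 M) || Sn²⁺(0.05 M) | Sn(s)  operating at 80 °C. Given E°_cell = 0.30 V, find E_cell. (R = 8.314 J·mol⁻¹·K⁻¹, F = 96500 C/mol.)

0.265 V

Balancing electrons gives n = 2; the reaction quotient is Q = [Fe²⁺]/[Sn²⁺] = 10.0.
E = E° − (RT/nF) ln Q = 0.30 − (8.314×353)/(2×96500) × (2.303) = 0.300 − 0.035 = 0.265 V.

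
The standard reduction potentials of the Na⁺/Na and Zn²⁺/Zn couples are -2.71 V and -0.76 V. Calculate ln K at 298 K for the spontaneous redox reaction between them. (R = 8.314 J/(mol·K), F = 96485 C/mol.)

ln K = 151.9

E°_cell = -0.76 − (-2.71) = 1.95 V, with n = 2 electrons transferred.
At equilibrium E = 0, so the Nernst equation gives ln K = nFE°/RT = (2)(96485)(1.95)/((8.314)(298)) = 151.88.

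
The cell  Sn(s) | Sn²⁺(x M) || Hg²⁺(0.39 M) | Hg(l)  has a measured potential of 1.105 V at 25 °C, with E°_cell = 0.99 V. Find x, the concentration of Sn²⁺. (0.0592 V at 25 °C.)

From the Nernst equation, log Q = n(E° − E)/0.0592 = 2(0.99 − 1.105)/0.0592 = -3.885, so Q = 1.3 × 10^-4.
With Q = [Sn²⁺]/[Hg²⁺] and the known concentrations, [Sn²⁺] in the numerator gives [Sn²⁺] = 5.1 × 10^-5 M.

5.1 × 10^-5 M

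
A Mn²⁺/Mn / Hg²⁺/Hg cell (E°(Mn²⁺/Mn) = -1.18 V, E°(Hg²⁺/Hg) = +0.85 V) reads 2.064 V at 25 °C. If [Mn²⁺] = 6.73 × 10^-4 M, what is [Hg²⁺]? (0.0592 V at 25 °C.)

0.0095 M

From the Nernst equation, log Q = n(E° − E)/0.0592 = 2(2.03 − 2.064)/0.0592 = -1.149, so Q = 0.0710.
With Q = [Mn²⁺]/[Hg²⁺] and the known concentrations, [Hg²⁺] in the denominator gives [Hg²⁺] = 0.0095 M.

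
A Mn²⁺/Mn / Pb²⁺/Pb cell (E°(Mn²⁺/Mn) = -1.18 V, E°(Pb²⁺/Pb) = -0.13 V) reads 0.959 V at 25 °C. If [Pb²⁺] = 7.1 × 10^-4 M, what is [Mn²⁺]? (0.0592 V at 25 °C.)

0.84 M

From the Nernst equation, log Q = n(E° − E)/0.0592 = 2(1.05 − 0.959)/0.0592 = 3.074, so Q = 1190.
With Q = [Mn²⁺]/[Pb²⁺] and the known concentrations, [Mn²⁺] in the numerator gives [Mn²⁺] = 0.84 M.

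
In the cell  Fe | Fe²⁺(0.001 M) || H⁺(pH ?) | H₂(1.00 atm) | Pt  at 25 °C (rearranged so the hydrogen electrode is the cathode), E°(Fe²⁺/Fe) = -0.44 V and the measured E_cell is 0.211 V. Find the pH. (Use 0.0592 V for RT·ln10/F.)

E°_cell = 0.44 V and n = 2.
log Q = n(E° − E)/0.0592 = 2×(0.44 − 0.211)/0.0592 = 7.736.
With Q = [Fe²⁺]·P(H₂) / [H⁺]^2, solving for [H⁺] gives log[H⁺] = -5.368, so pH = 5.37.

pH = 5.37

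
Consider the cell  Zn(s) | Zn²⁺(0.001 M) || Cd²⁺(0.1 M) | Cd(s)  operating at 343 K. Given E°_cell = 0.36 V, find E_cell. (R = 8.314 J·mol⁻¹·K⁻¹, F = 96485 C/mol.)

0.428 V

Balancing electrons gives n = 2; the reaction quotient is Q = [Zn²⁺]/[Cd²⁺] = 0.0100.
E = E° − (RT/nF) ln Q = 0.36 − (8.314×343)/(2×96485) × (-4.605) = 0.360 + 0.068 = 0.428 V.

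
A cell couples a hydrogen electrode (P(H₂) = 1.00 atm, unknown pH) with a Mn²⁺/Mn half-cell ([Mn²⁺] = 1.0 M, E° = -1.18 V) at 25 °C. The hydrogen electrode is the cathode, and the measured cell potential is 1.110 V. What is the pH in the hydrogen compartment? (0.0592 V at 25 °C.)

pH = 1.18

E°_cell = 1.18 V and n = 2.
log Q = n(E° − E)/0.0592 = 2×(1.18 − 1.110)/0.0592 = 2.365.
With Q = [Mn²⁺]·P(H₂) / [H⁺]^2, solving for [H⁺] gives log[H⁺] = -1.182, so pH = 1.18.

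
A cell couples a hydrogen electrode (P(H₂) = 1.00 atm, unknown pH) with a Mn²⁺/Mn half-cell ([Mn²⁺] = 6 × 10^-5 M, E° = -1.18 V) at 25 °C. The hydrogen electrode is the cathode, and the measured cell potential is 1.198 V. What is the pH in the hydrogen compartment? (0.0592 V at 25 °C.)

E°_cell = 1.18 V and n = 2.
log Q = n(E° − E)/0.0592 = 2×(1.18 − 1.198)/0.0592 = -0.608.
With Q = [Mn²⁺]·P(H₂) / [H⁺]^2, solving for [H⁺] gives log[H⁺] = -1.807, so pH = 1.81.

pH = 1.81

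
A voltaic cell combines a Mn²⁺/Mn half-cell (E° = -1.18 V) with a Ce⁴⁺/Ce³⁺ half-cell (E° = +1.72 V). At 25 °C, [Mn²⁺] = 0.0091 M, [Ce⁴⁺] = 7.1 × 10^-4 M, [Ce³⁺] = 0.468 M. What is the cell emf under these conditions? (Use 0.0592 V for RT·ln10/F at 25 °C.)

2.79 V

The Ce⁴⁺/Ce³⁺ couple has the higher reduction potential and acts as the cathode, so E°_cell = +1.72 − (-1.18) = 2.90 V.
Balancing electrons gives n = 2; the reaction quotient is Q = [Mn²⁺]·[Ce³⁺]^2/[Ce⁴⁺]^2 = 3950.
At 25 °C, E = E° − (0.0592/n) log Q = 2.90 − (0.0592/2)(3.597) = 2.900 − 0.106 = 2.794 V.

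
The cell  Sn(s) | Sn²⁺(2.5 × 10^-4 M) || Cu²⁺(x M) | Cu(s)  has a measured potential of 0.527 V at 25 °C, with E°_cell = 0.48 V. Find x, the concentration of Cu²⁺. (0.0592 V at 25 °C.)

From the Nernst equation, log Q = n(E° − E)/0.0592 = 2(0.48 − 0.527)/0.0592 = -1.588, so Q = 0.0258.
With Q = [Sn²⁺]/[Cu²⁺] and the known concentrations, [Cu²⁺] in the denominator gives [Cu²⁺] = 0.0097 M.

0.0097 M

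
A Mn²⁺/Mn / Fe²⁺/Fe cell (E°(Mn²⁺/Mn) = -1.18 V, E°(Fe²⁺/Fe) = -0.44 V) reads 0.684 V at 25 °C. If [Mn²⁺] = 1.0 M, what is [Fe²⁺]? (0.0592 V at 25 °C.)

From the Nernst equation, log Q = n(E° − E)/0.0592 = 2(0.74 − 0.684)/0.0592 = 1.892, so Q = 78.0.
With Q = [Mn²⁺]/[Fe²⁺] and the known concentrations, [Fe²⁺] in the denominator gives [Fe²⁺] = 0.013 M.

0.013 M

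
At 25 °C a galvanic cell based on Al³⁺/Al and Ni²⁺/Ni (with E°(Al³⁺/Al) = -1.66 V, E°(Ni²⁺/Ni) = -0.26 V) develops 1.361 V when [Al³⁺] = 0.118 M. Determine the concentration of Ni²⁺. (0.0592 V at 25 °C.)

0.012 M

From the Nernst equation, log Q = n(E° − E)/0.0592 = 6(1.40 − 1.361)/0.0592 = 3.953, so Q = 8970.
With Q = [Al³⁺]^2/[Ni²⁺]^3 and the known concentrations, [Ni²⁺]^3 in the denominator gives [Ni²⁺] = 0.012 M.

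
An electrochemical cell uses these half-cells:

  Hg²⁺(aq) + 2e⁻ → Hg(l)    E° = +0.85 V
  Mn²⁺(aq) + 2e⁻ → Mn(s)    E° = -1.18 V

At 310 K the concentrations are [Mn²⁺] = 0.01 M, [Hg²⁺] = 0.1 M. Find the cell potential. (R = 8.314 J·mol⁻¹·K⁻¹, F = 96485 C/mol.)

The Hg²⁺/Hg couple has the higher reduction potential and acts as the cathode, so E°_cell = +0.85 − (-1.18) = 2.03 V.
Balancing electrons gives n = 2; the reaction quotient is Q = [Mn²⁺]/[Hg²⁺] = 0.100.
E = E° − (RT/nF) ln Q = 2.03 − (8.314×310)/(2×96485) × (-2.303) = 2.030 + 0.031 = 2.061 V.

2.06 V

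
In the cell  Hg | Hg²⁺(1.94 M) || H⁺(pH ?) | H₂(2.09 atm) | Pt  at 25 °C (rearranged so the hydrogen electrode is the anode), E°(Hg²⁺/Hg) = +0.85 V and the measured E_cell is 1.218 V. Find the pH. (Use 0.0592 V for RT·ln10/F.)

E°_cell = 0.85 V and n = 2.
log Q = n(E° − E)/0.0592 = 2×(0.85 − 1.218)/0.0592 = -12.432.
With Q = [H⁺]^2 / ([Hg²⁺]·P(H₂)), solving for [H⁺] gives log[H⁺] = -5.912, so pH = 5.91.

pH = 5.91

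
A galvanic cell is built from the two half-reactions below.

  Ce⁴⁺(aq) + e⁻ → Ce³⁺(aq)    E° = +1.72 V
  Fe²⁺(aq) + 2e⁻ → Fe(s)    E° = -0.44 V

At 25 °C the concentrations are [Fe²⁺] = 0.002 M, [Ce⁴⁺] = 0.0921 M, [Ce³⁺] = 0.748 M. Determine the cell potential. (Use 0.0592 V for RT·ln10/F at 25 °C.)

2.19 V

The Ce⁴⁺/Ce³⁺ couple has the higher reduction potential and acts as the cathode, so E°_cell = +1.72 − (-0.44) = 2.16 V.
Balancing electrons gives n = 2; the reaction quotient is Q = [Fe²⁺]·[Ce³⁺]^2/[Ce⁴⁺]^2 = 0.132.
At 25 °C, E = E° − (0.0592/n) log Q = 2.16 − (0.0592/2)(-0.880) = 2.160 + 0.026 = 2.186 V.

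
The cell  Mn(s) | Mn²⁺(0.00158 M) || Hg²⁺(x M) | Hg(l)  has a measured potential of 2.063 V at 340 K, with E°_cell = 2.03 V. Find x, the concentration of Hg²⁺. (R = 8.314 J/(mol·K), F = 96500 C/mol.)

0.015 M

From the Nernst equation, ln Q = nF(E° − E)/RT = 2×96500×(2.03 − 2.063)/(8.314×340) = -2.253, so Q = 0.105.
With Q = [Mn²⁺]/[Hg²⁺] and the known concentrations, [Hg²⁺] in the denominator gives [Hg²⁺] = 0.015 M.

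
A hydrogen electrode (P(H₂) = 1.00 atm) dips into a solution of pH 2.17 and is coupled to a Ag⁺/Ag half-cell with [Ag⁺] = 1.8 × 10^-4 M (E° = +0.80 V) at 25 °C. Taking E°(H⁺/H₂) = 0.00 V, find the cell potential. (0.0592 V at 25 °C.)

0.71 V

The Ag⁺/Ag couple is the cathode, so E°_cell = 0.80 V; n = 2.
[H⁺] = 10^(−2.17) = 0.0068 M, and Q = [H⁺]^2 / ([Ag⁺]^2·P(H₂)) = 1410.
E = E° − (0.0592/2) log Q = 0.80 − (0.0592/2)(3.149) = 0.707 V.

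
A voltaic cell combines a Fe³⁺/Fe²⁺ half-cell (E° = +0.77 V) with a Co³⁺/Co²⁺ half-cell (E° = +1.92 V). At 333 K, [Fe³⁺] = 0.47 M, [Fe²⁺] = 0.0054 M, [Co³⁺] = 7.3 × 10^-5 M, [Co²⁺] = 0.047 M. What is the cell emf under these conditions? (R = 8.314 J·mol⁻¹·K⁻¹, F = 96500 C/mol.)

The Co³⁺/Co²⁺ couple has the higher reduction potential and acts as the cathode, so E°_cell = +1.92 − (+0.77) = 1.15 V.
Balancing electrons gives n = 1; the reaction quotient is Q = [Fe³⁺]·[Co²⁺]/([Fe²⁺]·[Co³⁺]) = 5.6 × 10^4.
E = E° − (RT/nF) ln Q = 1.15 − (8.314×333)/(1×96500) × (10.934) = 1.150 − 0.314 = 0.836 V.

0.836 V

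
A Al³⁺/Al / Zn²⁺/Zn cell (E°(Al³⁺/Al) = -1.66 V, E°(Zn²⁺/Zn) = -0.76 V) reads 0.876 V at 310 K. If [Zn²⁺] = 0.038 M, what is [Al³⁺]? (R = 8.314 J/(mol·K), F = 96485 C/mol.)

0.11 M

From the Nernst equation, ln Q = nF(E° − E)/RT = 6×96485×(0.90 − 0.876)/(8.314×310) = 5.391, so Q = 219.
With Q = [Al³⁺]^2/[Zn²⁺]^3 and the known concentrations, [Al³⁺]^2 in the numerator gives [Al³⁺] = 0.11 M.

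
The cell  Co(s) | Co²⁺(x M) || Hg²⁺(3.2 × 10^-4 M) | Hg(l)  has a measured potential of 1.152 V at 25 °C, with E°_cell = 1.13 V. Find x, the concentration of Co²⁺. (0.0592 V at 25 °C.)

From the Nernst equation, log Q = n(E° − E)/0.0592 = 2(1.13 − 1.152)/0.0592 = -0.743, so Q = 0.181.
With Q = [Co²⁺]/[Hg²⁺] and the known concentrations, [Co²⁺] in the numerator gives [Co²⁺] = 5.8 × 10^-5 M.

5.8 × 10^-5 M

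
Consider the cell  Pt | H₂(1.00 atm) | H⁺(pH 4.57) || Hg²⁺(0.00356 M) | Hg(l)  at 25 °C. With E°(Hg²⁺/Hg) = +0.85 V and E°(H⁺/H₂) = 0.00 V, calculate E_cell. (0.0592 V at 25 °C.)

1.05 V

The Hg²⁺/Hg couple is the cathode, so E°_cell = 0.85 V; n = 2.
[H⁺] = 10^(−4.57) = 2.7 × 10^-5 M, and Q = [H⁺]^2 / ([Hg²⁺]·P(H₂)) = 2.03 × 10^-7.
E = E° − (0.0592/2) log Q = 0.85 − (0.0592/2)(-6.691) = 1.048 V.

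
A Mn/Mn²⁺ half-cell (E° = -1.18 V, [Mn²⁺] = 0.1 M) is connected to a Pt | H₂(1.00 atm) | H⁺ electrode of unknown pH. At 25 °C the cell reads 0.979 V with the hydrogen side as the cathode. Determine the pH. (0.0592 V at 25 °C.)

pH = 3.90

E°_cell = 1.18 V and n = 2.
log Q = n(E° − E)/0.0592 = 2×(1.18 − 0.979)/0.0592 = 6.791.
With Q = [Mn²⁺]·P(H₂) / [H⁺]^2, solving for [H⁺] gives log[H⁺] = -3.895, so pH = 3.90.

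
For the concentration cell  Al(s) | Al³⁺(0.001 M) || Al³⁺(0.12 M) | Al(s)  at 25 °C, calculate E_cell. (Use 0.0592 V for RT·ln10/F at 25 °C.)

Both half-cells are Al³⁺/Al, so E°_cell = 0. The concentrated side is the cathode; the cell reaction moves Al³⁺ from high to low concentration with n = 3.
Q = [Al³⁺]_dilute/[Al³⁺]_conc = 0.001/0.12 = 0.00833.
E = 0 − (0.0592/3) log Q = −(0.0592/3)(-2.079) = 0.0410 V.

0.041 V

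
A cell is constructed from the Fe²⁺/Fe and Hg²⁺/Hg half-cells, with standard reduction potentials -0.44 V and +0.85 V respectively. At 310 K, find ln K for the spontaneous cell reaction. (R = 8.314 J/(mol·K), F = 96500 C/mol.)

ln K = 96.6

E°_cell = +0.85 − (-0.44) = 1.29 V, with n = 2 electrons transferred.
At equilibrium E = 0, so the Nernst equation gives ln K = nFE°/RT = (2)(96500)(1.29)/((8.314)(310)) = 96.60.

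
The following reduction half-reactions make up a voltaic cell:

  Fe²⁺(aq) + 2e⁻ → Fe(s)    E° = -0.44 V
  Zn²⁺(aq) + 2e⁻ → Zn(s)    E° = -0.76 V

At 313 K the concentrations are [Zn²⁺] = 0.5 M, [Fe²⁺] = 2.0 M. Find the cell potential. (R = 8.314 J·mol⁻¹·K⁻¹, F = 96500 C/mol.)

0.339 V

The Fe²⁺/Fe couple has the higher reduction potential and acts as the cathode, so E°_cell = -0.44 − (-0.76) = 0.32 V.
Balancing electrons gives n = 2; the reaction quotient is Q = [Zn²⁺]/[Fe²⁺] = 0.250.
E = E° − (RT/nF) ln Q = 0.32 − (8.314×313)/(2×96500) × (-1.386) = 0.320 + 0.019 = 0.339 V.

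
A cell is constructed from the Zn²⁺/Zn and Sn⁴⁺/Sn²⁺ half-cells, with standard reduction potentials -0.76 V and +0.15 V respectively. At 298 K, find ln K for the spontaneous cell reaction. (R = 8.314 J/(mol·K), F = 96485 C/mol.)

E°_cell = +0.15 − (-0.76) = 0.91 V, with n = 2 electrons transferred.
At equilibrium E = 0, so the Nernst equation gives ln K = nFE°/RT = (2)(96485)(0.91)/((8.314)(298)) = 70.88.

ln K = 70.9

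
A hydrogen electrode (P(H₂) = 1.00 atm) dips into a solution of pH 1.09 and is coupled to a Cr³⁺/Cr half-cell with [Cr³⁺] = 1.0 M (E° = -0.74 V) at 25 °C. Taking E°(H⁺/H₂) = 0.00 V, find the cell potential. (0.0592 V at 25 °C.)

The hydrogen couple is the cathode, so E°_cell = 0.74 V; n = 6.
[H⁺] = 10^(−1.09) = 0.081 M, and Q = [Cr³⁺]^2·P(H₂)^3 / [H⁺]^6 = 3.47 × 10^6.
E = E° − (0.0592/6) log Q = 0.74 − (0.0592/6)(6.540) = 0.675 V.

0.68 V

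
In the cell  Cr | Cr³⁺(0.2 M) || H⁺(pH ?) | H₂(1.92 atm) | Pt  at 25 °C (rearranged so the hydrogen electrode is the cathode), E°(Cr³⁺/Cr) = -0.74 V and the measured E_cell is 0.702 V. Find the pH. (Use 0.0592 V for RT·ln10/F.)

E°_cell = 0.74 V and n = 6.
log Q = n(E° − E)/0.0592 = 6×(0.74 − 0.702)/0.0592 = 3.851.
With Q = [Cr³⁺]^2·P(H₂)^3 / [H⁺]^6, solving for [H⁺] gives log[H⁺] = -0.733, so pH = 0.73.

pH = 0.73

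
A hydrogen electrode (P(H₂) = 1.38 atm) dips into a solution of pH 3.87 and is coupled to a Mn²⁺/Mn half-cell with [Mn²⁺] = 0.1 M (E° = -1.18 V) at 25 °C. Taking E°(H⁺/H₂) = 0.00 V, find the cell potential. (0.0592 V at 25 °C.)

0.98 V

The hydrogen couple is the cathode, so E°_cell = 1.18 V; n = 2.
[H⁺] = 10^(−3.87) = 1.3 × 10^-4 M, and Q = [Mn²⁺]·P(H₂) / [H⁺]^2 = 7.58 × 10^6.
E = E° − (0.0592/2) log Q = 1.18 − (0.0592/2)(6.880) = 0.976 V.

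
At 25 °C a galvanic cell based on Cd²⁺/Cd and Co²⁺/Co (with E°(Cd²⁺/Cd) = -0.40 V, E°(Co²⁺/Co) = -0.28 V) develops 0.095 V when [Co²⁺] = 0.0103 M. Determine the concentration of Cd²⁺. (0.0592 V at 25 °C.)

From the Nernst equation, log Q = n(E° − E)/0.0592 = 2(0.12 − 0.095)/0.0592 = 0.845, so Q = 6.99.
With Q = [Cd²⁺]/[Co²⁺] and the known concentrations, [Cd²⁺] in the numerator gives [Cd²⁺] = 0.072 M.

0.072 M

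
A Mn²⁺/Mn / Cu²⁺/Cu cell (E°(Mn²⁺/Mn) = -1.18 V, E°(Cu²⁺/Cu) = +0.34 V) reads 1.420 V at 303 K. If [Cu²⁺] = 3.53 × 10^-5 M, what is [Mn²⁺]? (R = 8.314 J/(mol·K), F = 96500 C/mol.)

From the Nernst equation, ln Q = nF(E° − E)/RT = 2×96500×(1.52 − 1.420)/(8.314×303) = 7.661, so Q = 2120.
With Q = [Mn²⁺]/[Cu²⁺] and the known concentrations, [Mn²⁺] in the numerator gives [Mn²⁺] = 0.075 M.

0.075 M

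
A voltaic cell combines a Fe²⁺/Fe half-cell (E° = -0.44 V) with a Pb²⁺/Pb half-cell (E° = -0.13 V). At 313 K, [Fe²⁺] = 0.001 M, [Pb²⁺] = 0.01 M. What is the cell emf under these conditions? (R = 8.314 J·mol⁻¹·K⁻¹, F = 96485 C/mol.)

The Pb²⁺/Pb couple has the higher reduction potential and acts as the cathode, so E°_cell = -0.13 − (-0.44) = 0.31 V.
Balancing electrons gives n = 2; the reaction quotient is Q = [Fe²⁺]/[Pb²⁺] = 0.100.
E = E° − (RT/nF) ln Q = 0.31 − (8.314×313)/(2×96485) × (-2.303) = 0.310 + 0.031 = 0.341 V.

0.341 V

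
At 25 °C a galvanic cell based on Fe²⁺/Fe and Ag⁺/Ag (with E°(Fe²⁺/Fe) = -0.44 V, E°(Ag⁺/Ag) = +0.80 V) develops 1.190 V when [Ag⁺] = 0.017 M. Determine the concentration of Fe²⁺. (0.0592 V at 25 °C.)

From the Nernst equation, log Q = n(E° − E)/0.0592 = 2(1.24 − 1.190)/0.0592 = 1.689, so Q = 48.9.
With Q = [Fe²⁺]/[Ag⁺]^2 and the known concentrations, [Fe²⁺] in the numerator gives [Fe²⁺] = 0.014 M.

0.014 M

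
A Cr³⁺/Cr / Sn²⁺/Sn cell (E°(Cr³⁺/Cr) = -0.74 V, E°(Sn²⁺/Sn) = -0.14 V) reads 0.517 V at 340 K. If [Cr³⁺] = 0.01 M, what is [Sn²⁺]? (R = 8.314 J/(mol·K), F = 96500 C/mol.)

From the Nernst equation, ln Q = nF(E° − E)/RT = 6×96500×(0.60 − 0.517)/(8.314×340) = 17.001, so Q = 2.42 × 10^7.
With Q = [Cr³⁺]^2/[Sn²⁺]^3 and the known concentrations, [Sn²⁺]^3 in the denominator gives [Sn²⁺] = 1.6 × 10^-4 M.

1.6 × 10^-4 M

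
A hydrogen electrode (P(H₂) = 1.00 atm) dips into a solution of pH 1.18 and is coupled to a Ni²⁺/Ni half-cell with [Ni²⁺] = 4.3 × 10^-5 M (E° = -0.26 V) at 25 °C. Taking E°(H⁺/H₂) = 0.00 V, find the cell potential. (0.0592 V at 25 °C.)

The hydrogen couple is the cathode, so E°_cell = 0.26 V; n = 2.
[H⁺] = 10^(−1.18) = 0.066 M, and Q = [Ni²⁺]·P(H₂) / [H⁺]^2 = 0.00985.
E = E° − (0.0592/2) log Q = 0.26 − (0.0592/2)(-2.007) = 0.319 V.

0.32 V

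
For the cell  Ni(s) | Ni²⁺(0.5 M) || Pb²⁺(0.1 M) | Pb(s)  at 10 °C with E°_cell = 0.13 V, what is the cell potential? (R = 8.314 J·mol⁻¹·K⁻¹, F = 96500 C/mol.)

Balancing electrons gives n = 2; the reaction quotient is Q = [Ni²⁺]/[Pb²⁺] = 5.00.
E = E° − (RT/nF) ln Q = 0.13 − (8.314×283)/(2×96500) × (1.609) = 0.130 − 0.020 = 0.110 V.

0.110 V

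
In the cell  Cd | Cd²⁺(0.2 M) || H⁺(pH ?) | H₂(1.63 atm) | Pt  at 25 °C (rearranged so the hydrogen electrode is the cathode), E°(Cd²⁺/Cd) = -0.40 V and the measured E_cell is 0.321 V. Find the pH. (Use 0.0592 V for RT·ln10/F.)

pH = 1.58

E°_cell = 0.40 V and n = 2.
log Q = n(E° − E)/0.0592 = 2×(0.40 − 0.321)/0.0592 = 2.669.
With Q = [Cd²⁺]·P(H₂) / [H⁺]^2, solving for [H⁺] gives log[H⁺] = -1.578, so pH = 1.58.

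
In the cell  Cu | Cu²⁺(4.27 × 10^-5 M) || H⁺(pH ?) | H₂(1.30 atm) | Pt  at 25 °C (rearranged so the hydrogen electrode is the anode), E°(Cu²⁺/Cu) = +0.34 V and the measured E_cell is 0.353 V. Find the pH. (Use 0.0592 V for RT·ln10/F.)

E°_cell = 0.34 V and n = 2.
log Q = n(E° − E)/0.0592 = 2×(0.34 − 0.353)/0.0592 = -0.439.
With Q = [H⁺]^2 / ([Cu²⁺]·P(H₂)), solving for [H⁺] gives log[H⁺] = -2.347, so pH = 2.35.

pH = 2.35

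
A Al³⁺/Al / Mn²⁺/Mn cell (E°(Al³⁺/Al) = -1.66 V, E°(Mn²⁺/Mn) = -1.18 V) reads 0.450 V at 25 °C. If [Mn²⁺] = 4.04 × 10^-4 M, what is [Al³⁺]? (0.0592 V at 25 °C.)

From the Nernst equation, log Q = n(E° − E)/0.0592 = 6(0.48 − 0.450)/0.0592 = 3.041, so Q = 1100.
With Q = [Al³⁺]^2/[Mn²⁺]^3 and the known concentrations, [Al³⁺]^2 in the numerator gives [Al³⁺] = 2.7 × 10^-4 M.

2.7 × 10^-4 M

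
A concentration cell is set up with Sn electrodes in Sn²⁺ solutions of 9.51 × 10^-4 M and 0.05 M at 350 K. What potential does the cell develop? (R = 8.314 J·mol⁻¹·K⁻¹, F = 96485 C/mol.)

0.060 V

Both half-cells are Sn²⁺/Sn, so E°_cell = 0. The concentrated side is the cathode; the cell reaction moves Sn²⁺ from high to low concentration with n = 2.
Q = [Sn²⁺]_dilute/[Sn²⁺]_conc = 9.51 × 10^-4/0.05 = 0.0190.
E = 0 − (RT/nF) ln Q = −((8.314×350)/(2×96485))(-3.962) = 0.0597 V.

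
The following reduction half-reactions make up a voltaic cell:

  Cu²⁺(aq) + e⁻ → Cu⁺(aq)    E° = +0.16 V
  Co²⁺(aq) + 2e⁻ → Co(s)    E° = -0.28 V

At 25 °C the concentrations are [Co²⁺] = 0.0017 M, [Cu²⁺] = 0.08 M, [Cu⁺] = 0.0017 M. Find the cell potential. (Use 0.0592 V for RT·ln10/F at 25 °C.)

0.621 V

The Cu²⁺/Cu⁺ couple has the higher reduction potential and acts as the cathode, so E°_cell = +0.16 − (-0.28) = 0.44 V.
Balancing electrons gives n = 2; the reaction quotient is Q = [Co²⁺]·[Cu⁺]^2/[Cu²⁺]^2 = 7.68 × 10^-7.
At 25 °C, E = E° − (0.0592/n) log Q = 0.44 − (0.0592/2)(-6.115) = 0.440 + 0.181 = 0.621 V.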